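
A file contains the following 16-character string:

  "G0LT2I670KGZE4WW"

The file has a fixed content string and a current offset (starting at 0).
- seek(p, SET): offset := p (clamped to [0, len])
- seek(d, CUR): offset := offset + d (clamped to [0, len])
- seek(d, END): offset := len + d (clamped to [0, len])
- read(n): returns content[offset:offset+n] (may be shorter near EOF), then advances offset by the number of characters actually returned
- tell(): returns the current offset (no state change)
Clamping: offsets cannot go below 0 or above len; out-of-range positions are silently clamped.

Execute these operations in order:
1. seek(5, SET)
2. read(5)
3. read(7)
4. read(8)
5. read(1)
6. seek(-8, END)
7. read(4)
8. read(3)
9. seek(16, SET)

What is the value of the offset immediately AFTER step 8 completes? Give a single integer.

Answer: 15

Derivation:
After 1 (seek(5, SET)): offset=5
After 2 (read(5)): returned 'I670K', offset=10
After 3 (read(7)): returned 'GZE4WW', offset=16
After 4 (read(8)): returned '', offset=16
After 5 (read(1)): returned '', offset=16
After 6 (seek(-8, END)): offset=8
After 7 (read(4)): returned '0KGZ', offset=12
After 8 (read(3)): returned 'E4W', offset=15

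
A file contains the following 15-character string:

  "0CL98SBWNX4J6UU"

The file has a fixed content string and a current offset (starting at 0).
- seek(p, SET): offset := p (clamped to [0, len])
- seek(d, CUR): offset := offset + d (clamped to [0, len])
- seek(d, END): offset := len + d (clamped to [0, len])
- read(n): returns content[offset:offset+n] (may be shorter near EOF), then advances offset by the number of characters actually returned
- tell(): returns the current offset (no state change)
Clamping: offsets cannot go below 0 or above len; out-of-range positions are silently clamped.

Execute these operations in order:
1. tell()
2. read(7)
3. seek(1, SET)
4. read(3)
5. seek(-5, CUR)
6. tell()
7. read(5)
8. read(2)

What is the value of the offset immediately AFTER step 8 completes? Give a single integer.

Answer: 7

Derivation:
After 1 (tell()): offset=0
After 2 (read(7)): returned '0CL98SB', offset=7
After 3 (seek(1, SET)): offset=1
After 4 (read(3)): returned 'CL9', offset=4
After 5 (seek(-5, CUR)): offset=0
After 6 (tell()): offset=0
After 7 (read(5)): returned '0CL98', offset=5
After 8 (read(2)): returned 'SB', offset=7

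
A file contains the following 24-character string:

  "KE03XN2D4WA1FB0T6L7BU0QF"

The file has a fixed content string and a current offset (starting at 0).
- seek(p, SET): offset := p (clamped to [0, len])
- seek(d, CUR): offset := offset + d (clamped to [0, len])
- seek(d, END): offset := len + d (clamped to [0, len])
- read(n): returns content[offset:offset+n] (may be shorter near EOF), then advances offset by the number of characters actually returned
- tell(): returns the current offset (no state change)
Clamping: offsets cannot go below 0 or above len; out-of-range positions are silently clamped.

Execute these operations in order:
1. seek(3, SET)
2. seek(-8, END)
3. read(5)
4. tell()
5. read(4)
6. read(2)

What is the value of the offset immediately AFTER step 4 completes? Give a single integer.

Answer: 21

Derivation:
After 1 (seek(3, SET)): offset=3
After 2 (seek(-8, END)): offset=16
After 3 (read(5)): returned '6L7BU', offset=21
After 4 (tell()): offset=21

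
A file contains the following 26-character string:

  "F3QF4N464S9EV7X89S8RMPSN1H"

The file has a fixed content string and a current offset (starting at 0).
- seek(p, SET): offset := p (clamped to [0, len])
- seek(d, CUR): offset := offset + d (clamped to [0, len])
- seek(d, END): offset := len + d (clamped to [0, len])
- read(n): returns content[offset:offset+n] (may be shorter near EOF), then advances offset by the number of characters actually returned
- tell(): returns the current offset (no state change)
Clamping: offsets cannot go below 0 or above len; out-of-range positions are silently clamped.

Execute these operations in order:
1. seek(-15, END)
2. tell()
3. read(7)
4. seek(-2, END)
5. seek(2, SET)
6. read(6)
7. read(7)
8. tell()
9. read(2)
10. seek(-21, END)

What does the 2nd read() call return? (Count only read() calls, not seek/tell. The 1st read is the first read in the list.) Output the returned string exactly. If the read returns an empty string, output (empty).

Answer: QF4N46

Derivation:
After 1 (seek(-15, END)): offset=11
After 2 (tell()): offset=11
After 3 (read(7)): returned 'EV7X89S', offset=18
After 4 (seek(-2, END)): offset=24
After 5 (seek(2, SET)): offset=2
After 6 (read(6)): returned 'QF4N46', offset=8
After 7 (read(7)): returned '4S9EV7X', offset=15
After 8 (tell()): offset=15
After 9 (read(2)): returned '89', offset=17
After 10 (seek(-21, END)): offset=5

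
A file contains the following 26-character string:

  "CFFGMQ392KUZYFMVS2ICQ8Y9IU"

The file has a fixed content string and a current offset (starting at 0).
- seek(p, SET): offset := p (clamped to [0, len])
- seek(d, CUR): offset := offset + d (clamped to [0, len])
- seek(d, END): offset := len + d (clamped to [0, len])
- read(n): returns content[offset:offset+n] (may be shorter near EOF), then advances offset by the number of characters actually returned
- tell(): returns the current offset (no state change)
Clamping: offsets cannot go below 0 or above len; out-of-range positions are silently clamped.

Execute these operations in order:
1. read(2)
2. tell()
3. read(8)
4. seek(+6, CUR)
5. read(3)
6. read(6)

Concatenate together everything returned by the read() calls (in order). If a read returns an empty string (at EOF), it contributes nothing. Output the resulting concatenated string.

Answer: CFFGMQ392KS2ICQ8Y9I

Derivation:
After 1 (read(2)): returned 'CF', offset=2
After 2 (tell()): offset=2
After 3 (read(8)): returned 'FGMQ392K', offset=10
After 4 (seek(+6, CUR)): offset=16
After 5 (read(3)): returned 'S2I', offset=19
After 6 (read(6)): returned 'CQ8Y9I', offset=25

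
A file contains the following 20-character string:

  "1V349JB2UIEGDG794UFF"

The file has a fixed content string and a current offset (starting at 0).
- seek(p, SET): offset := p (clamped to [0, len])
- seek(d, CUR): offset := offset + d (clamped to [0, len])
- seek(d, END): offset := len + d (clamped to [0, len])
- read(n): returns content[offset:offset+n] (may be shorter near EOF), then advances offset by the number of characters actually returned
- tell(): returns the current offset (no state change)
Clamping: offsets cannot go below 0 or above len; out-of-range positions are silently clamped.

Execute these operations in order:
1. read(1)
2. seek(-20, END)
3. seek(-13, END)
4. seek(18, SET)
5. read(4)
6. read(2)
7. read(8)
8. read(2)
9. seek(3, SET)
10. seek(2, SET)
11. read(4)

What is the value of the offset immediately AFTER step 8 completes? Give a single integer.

Answer: 20

Derivation:
After 1 (read(1)): returned '1', offset=1
After 2 (seek(-20, END)): offset=0
After 3 (seek(-13, END)): offset=7
After 4 (seek(18, SET)): offset=18
After 5 (read(4)): returned 'FF', offset=20
After 6 (read(2)): returned '', offset=20
After 7 (read(8)): returned '', offset=20
After 8 (read(2)): returned '', offset=20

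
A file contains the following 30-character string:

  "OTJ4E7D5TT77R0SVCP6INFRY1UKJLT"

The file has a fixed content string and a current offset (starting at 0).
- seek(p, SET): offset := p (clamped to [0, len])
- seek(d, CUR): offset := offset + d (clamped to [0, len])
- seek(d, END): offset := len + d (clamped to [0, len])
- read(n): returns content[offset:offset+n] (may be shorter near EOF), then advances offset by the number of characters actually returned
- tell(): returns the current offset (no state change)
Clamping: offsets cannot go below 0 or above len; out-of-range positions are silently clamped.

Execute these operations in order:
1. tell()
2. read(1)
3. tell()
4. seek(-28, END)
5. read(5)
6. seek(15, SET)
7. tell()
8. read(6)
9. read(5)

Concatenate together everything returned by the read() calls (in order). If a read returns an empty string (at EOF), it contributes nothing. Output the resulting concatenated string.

After 1 (tell()): offset=0
After 2 (read(1)): returned 'O', offset=1
After 3 (tell()): offset=1
After 4 (seek(-28, END)): offset=2
After 5 (read(5)): returned 'J4E7D', offset=7
After 6 (seek(15, SET)): offset=15
After 7 (tell()): offset=15
After 8 (read(6)): returned 'VCP6IN', offset=21
After 9 (read(5)): returned 'FRY1U', offset=26

Answer: OJ4E7DVCP6INFRY1U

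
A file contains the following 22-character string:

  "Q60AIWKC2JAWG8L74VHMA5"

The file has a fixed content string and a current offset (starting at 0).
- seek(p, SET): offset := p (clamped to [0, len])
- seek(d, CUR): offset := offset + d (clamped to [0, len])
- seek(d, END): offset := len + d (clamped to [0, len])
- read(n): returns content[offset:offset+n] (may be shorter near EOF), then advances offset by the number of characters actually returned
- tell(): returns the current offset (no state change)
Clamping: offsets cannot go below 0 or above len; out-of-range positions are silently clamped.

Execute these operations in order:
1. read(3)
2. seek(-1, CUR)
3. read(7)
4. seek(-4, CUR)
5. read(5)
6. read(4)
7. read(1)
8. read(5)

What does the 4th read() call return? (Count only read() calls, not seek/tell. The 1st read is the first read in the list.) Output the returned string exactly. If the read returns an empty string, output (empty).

Answer: AWG8

Derivation:
After 1 (read(3)): returned 'Q60', offset=3
After 2 (seek(-1, CUR)): offset=2
After 3 (read(7)): returned '0AIWKC2', offset=9
After 4 (seek(-4, CUR)): offset=5
After 5 (read(5)): returned 'WKC2J', offset=10
After 6 (read(4)): returned 'AWG8', offset=14
After 7 (read(1)): returned 'L', offset=15
After 8 (read(5)): returned '74VHM', offset=20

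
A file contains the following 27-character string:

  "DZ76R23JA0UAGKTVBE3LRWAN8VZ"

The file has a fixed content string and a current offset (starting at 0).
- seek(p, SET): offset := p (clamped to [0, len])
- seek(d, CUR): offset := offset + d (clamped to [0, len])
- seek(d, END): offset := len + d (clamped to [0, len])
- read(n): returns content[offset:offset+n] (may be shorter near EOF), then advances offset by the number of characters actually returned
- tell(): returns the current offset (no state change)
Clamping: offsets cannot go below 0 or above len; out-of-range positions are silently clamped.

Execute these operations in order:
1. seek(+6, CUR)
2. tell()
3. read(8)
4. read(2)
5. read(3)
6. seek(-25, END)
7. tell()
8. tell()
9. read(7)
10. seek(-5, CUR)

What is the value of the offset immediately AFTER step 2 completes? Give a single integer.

Answer: 6

Derivation:
After 1 (seek(+6, CUR)): offset=6
After 2 (tell()): offset=6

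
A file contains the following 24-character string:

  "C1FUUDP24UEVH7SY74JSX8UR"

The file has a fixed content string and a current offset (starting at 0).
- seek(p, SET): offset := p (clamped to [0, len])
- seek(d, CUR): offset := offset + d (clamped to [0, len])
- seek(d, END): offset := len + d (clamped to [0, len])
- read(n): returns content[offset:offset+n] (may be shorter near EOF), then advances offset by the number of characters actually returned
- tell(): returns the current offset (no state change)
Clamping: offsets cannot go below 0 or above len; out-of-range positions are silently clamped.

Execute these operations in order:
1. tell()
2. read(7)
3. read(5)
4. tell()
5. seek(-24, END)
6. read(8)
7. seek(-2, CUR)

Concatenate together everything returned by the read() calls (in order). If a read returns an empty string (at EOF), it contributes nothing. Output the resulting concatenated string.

Answer: C1FUUDP24UEVC1FUUDP2

Derivation:
After 1 (tell()): offset=0
After 2 (read(7)): returned 'C1FUUDP', offset=7
After 3 (read(5)): returned '24UEV', offset=12
After 4 (tell()): offset=12
After 5 (seek(-24, END)): offset=0
After 6 (read(8)): returned 'C1FUUDP2', offset=8
After 7 (seek(-2, CUR)): offset=6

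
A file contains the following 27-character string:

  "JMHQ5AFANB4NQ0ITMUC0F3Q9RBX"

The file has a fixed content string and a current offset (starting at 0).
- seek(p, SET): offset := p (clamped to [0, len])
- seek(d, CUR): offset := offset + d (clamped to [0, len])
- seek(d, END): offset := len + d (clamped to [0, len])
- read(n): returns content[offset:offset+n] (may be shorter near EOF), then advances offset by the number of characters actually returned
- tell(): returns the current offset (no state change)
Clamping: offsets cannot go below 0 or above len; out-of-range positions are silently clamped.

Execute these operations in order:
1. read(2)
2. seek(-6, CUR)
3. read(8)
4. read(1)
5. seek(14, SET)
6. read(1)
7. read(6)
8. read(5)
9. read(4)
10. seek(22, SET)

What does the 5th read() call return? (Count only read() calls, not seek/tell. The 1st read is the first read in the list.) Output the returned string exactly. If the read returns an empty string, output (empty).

Answer: TMUC0F

Derivation:
After 1 (read(2)): returned 'JM', offset=2
After 2 (seek(-6, CUR)): offset=0
After 3 (read(8)): returned 'JMHQ5AFA', offset=8
After 4 (read(1)): returned 'N', offset=9
After 5 (seek(14, SET)): offset=14
After 6 (read(1)): returned 'I', offset=15
After 7 (read(6)): returned 'TMUC0F', offset=21
After 8 (read(5)): returned '3Q9RB', offset=26
After 9 (read(4)): returned 'X', offset=27
After 10 (seek(22, SET)): offset=22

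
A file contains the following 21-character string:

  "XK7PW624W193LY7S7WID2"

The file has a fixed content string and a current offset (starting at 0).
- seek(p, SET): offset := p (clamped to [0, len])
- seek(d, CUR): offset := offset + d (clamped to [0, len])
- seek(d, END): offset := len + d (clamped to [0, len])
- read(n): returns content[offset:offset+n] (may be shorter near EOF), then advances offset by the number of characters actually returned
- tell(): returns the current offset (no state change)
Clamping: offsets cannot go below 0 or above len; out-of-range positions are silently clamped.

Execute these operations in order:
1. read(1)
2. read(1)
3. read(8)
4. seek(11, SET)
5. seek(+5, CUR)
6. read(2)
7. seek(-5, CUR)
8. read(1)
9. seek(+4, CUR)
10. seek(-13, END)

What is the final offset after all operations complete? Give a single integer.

Answer: 8

Derivation:
After 1 (read(1)): returned 'X', offset=1
After 2 (read(1)): returned 'K', offset=2
After 3 (read(8)): returned '7PW624W1', offset=10
After 4 (seek(11, SET)): offset=11
After 5 (seek(+5, CUR)): offset=16
After 6 (read(2)): returned '7W', offset=18
After 7 (seek(-5, CUR)): offset=13
After 8 (read(1)): returned 'Y', offset=14
After 9 (seek(+4, CUR)): offset=18
After 10 (seek(-13, END)): offset=8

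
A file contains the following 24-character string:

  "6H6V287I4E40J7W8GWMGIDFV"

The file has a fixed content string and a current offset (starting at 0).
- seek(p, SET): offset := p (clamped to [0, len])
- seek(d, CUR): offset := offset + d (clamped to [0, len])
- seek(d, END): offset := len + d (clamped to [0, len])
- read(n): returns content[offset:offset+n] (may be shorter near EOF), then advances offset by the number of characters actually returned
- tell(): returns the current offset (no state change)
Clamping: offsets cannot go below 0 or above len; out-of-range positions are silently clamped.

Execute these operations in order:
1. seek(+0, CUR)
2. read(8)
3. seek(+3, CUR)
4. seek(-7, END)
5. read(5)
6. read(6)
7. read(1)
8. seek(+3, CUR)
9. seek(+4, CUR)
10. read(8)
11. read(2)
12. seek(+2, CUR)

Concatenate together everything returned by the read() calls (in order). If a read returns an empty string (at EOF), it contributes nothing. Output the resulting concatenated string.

Answer: 6H6V287IWMGIDFV

Derivation:
After 1 (seek(+0, CUR)): offset=0
After 2 (read(8)): returned '6H6V287I', offset=8
After 3 (seek(+3, CUR)): offset=11
After 4 (seek(-7, END)): offset=17
After 5 (read(5)): returned 'WMGID', offset=22
After 6 (read(6)): returned 'FV', offset=24
After 7 (read(1)): returned '', offset=24
After 8 (seek(+3, CUR)): offset=24
After 9 (seek(+4, CUR)): offset=24
After 10 (read(8)): returned '', offset=24
After 11 (read(2)): returned '', offset=24
After 12 (seek(+2, CUR)): offset=24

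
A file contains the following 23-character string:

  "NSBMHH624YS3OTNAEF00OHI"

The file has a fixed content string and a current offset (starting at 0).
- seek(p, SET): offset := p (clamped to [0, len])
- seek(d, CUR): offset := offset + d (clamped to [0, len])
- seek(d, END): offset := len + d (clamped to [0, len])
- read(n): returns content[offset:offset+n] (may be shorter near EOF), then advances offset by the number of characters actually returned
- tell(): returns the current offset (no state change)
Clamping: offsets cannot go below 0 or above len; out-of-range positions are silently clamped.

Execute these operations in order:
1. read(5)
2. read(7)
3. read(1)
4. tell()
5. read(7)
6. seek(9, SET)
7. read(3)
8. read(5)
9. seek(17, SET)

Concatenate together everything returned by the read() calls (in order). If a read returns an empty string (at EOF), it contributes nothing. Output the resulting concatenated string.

Answer: NSBMHH624YS3OTNAEF00YS3OTNAE

Derivation:
After 1 (read(5)): returned 'NSBMH', offset=5
After 2 (read(7)): returned 'H624YS3', offset=12
After 3 (read(1)): returned 'O', offset=13
After 4 (tell()): offset=13
After 5 (read(7)): returned 'TNAEF00', offset=20
After 6 (seek(9, SET)): offset=9
After 7 (read(3)): returned 'YS3', offset=12
After 8 (read(5)): returned 'OTNAE', offset=17
After 9 (seek(17, SET)): offset=17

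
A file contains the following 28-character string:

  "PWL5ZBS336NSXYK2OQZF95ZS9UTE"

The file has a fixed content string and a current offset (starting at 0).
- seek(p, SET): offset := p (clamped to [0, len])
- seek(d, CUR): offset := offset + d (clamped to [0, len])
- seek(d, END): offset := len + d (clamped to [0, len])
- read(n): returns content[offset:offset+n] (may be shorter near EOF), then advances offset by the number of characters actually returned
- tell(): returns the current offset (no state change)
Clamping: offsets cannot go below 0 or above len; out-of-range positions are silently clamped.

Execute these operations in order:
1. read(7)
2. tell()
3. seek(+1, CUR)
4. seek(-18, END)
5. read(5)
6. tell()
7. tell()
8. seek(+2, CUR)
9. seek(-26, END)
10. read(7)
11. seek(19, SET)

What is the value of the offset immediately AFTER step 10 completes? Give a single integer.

Answer: 9

Derivation:
After 1 (read(7)): returned 'PWL5ZBS', offset=7
After 2 (tell()): offset=7
After 3 (seek(+1, CUR)): offset=8
After 4 (seek(-18, END)): offset=10
After 5 (read(5)): returned 'NSXYK', offset=15
After 6 (tell()): offset=15
After 7 (tell()): offset=15
After 8 (seek(+2, CUR)): offset=17
After 9 (seek(-26, END)): offset=2
After 10 (read(7)): returned 'L5ZBS33', offset=9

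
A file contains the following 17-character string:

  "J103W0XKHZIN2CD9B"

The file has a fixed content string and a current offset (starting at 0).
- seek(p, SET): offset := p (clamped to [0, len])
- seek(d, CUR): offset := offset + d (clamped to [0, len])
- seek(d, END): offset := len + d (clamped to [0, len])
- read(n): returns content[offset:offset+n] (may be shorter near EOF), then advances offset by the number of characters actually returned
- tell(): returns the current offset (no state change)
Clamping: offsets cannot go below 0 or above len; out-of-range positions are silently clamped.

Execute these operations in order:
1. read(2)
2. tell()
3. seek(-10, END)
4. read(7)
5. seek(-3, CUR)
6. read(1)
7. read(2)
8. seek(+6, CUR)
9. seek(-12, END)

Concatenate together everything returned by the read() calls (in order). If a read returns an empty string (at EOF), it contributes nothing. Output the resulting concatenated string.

Answer: J1KHZIN2CN2C

Derivation:
After 1 (read(2)): returned 'J1', offset=2
After 2 (tell()): offset=2
After 3 (seek(-10, END)): offset=7
After 4 (read(7)): returned 'KHZIN2C', offset=14
After 5 (seek(-3, CUR)): offset=11
After 6 (read(1)): returned 'N', offset=12
After 7 (read(2)): returned '2C', offset=14
After 8 (seek(+6, CUR)): offset=17
After 9 (seek(-12, END)): offset=5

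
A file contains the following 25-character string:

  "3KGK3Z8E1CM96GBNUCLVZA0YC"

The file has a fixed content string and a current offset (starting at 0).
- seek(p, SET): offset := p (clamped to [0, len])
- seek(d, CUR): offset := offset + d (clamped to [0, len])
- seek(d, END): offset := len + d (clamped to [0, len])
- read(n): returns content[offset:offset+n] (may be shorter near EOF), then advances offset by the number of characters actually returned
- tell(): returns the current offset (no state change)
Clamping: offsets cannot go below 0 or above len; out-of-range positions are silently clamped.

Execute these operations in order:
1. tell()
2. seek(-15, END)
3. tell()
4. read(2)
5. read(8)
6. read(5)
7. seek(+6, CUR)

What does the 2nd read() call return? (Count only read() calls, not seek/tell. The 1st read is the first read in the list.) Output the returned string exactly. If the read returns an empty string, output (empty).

Answer: 6GBNUCLV

Derivation:
After 1 (tell()): offset=0
After 2 (seek(-15, END)): offset=10
After 3 (tell()): offset=10
After 4 (read(2)): returned 'M9', offset=12
After 5 (read(8)): returned '6GBNUCLV', offset=20
After 6 (read(5)): returned 'ZA0YC', offset=25
After 7 (seek(+6, CUR)): offset=25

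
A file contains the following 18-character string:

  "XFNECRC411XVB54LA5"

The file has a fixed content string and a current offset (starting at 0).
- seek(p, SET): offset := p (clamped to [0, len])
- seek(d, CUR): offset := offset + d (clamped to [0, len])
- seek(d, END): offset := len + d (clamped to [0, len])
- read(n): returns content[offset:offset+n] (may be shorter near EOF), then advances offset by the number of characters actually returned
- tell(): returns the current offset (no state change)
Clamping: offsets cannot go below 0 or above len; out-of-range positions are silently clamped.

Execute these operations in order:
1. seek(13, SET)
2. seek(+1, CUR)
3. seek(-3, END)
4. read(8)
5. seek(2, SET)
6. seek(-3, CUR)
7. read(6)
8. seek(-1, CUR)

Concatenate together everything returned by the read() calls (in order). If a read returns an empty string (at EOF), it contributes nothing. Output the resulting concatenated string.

After 1 (seek(13, SET)): offset=13
After 2 (seek(+1, CUR)): offset=14
After 3 (seek(-3, END)): offset=15
After 4 (read(8)): returned 'LA5', offset=18
After 5 (seek(2, SET)): offset=2
After 6 (seek(-3, CUR)): offset=0
After 7 (read(6)): returned 'XFNECR', offset=6
After 8 (seek(-1, CUR)): offset=5

Answer: LA5XFNECR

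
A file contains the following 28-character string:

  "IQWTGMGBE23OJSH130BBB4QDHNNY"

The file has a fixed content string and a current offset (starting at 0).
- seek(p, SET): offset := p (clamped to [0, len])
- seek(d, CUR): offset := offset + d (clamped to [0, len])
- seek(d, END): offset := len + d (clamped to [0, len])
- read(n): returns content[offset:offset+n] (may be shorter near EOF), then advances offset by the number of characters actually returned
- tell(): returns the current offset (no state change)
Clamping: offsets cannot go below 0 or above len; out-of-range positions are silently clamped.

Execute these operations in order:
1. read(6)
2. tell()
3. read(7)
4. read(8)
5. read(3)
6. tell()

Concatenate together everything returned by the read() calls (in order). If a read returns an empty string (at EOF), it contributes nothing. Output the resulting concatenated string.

Answer: IQWTGMGBE23OJSH130BBB4QD

Derivation:
After 1 (read(6)): returned 'IQWTGM', offset=6
After 2 (tell()): offset=6
After 3 (read(7)): returned 'GBE23OJ', offset=13
After 4 (read(8)): returned 'SH130BBB', offset=21
After 5 (read(3)): returned '4QD', offset=24
After 6 (tell()): offset=24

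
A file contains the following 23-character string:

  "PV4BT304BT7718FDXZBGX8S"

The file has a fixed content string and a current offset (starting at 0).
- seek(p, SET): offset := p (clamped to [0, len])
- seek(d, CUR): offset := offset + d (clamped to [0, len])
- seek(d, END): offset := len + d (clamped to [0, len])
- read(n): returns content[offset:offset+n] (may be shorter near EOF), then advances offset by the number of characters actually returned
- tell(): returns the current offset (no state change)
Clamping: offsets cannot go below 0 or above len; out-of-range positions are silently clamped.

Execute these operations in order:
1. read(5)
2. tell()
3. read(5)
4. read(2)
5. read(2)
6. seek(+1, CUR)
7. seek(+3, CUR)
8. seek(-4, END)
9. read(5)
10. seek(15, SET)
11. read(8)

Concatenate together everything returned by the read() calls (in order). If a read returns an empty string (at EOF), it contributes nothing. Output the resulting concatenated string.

After 1 (read(5)): returned 'PV4BT', offset=5
After 2 (tell()): offset=5
After 3 (read(5)): returned '304BT', offset=10
After 4 (read(2)): returned '77', offset=12
After 5 (read(2)): returned '18', offset=14
After 6 (seek(+1, CUR)): offset=15
After 7 (seek(+3, CUR)): offset=18
After 8 (seek(-4, END)): offset=19
After 9 (read(5)): returned 'GX8S', offset=23
After 10 (seek(15, SET)): offset=15
After 11 (read(8)): returned 'DXZBGX8S', offset=23

Answer: PV4BT304BT7718GX8SDXZBGX8S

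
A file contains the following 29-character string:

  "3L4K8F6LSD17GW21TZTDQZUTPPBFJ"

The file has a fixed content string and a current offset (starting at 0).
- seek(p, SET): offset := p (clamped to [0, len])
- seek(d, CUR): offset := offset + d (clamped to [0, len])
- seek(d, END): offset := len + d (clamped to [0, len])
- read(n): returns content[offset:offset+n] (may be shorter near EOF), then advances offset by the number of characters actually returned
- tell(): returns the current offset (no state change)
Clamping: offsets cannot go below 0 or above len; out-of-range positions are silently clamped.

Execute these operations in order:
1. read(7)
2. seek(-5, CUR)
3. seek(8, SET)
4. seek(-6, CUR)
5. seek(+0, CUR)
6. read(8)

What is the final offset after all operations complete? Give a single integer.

Answer: 10

Derivation:
After 1 (read(7)): returned '3L4K8F6', offset=7
After 2 (seek(-5, CUR)): offset=2
After 3 (seek(8, SET)): offset=8
After 4 (seek(-6, CUR)): offset=2
After 5 (seek(+0, CUR)): offset=2
After 6 (read(8)): returned '4K8F6LSD', offset=10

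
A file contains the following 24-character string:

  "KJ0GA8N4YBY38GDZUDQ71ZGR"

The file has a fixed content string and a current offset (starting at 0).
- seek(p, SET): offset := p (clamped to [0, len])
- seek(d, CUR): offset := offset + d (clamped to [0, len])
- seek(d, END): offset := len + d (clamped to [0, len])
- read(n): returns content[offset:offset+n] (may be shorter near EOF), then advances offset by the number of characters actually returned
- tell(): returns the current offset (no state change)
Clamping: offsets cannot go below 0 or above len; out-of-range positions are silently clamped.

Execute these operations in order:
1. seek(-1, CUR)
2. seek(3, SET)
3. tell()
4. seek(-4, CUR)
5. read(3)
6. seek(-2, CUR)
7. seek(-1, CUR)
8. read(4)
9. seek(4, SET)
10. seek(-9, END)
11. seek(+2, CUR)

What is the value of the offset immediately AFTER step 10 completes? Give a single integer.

After 1 (seek(-1, CUR)): offset=0
After 2 (seek(3, SET)): offset=3
After 3 (tell()): offset=3
After 4 (seek(-4, CUR)): offset=0
After 5 (read(3)): returned 'KJ0', offset=3
After 6 (seek(-2, CUR)): offset=1
After 7 (seek(-1, CUR)): offset=0
After 8 (read(4)): returned 'KJ0G', offset=4
After 9 (seek(4, SET)): offset=4
After 10 (seek(-9, END)): offset=15

Answer: 15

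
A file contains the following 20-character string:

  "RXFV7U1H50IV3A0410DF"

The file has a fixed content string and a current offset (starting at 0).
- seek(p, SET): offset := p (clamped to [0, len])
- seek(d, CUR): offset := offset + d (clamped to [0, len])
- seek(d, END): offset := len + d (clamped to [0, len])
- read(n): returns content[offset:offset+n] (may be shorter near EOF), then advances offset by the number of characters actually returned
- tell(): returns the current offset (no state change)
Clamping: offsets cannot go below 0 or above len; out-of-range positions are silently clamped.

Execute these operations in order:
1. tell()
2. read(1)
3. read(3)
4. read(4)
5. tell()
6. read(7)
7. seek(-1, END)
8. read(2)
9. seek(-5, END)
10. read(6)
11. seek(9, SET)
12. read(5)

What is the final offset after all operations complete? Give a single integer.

After 1 (tell()): offset=0
After 2 (read(1)): returned 'R', offset=1
After 3 (read(3)): returned 'XFV', offset=4
After 4 (read(4)): returned '7U1H', offset=8
After 5 (tell()): offset=8
After 6 (read(7)): returned '50IV3A0', offset=15
After 7 (seek(-1, END)): offset=19
After 8 (read(2)): returned 'F', offset=20
After 9 (seek(-5, END)): offset=15
After 10 (read(6)): returned '410DF', offset=20
After 11 (seek(9, SET)): offset=9
After 12 (read(5)): returned '0IV3A', offset=14

Answer: 14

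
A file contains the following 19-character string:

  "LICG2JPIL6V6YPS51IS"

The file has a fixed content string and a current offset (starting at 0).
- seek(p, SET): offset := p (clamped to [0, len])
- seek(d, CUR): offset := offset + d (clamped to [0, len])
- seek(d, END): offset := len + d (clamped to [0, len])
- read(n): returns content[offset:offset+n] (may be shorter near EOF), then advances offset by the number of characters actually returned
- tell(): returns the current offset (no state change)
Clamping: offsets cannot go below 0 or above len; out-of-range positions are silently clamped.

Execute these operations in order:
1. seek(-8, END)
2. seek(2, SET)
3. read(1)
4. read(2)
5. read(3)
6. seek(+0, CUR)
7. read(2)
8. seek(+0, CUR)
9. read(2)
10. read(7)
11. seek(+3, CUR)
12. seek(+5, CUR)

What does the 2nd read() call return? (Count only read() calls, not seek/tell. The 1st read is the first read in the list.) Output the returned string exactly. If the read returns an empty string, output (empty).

After 1 (seek(-8, END)): offset=11
After 2 (seek(2, SET)): offset=2
After 3 (read(1)): returned 'C', offset=3
After 4 (read(2)): returned 'G2', offset=5
After 5 (read(3)): returned 'JPI', offset=8
After 6 (seek(+0, CUR)): offset=8
After 7 (read(2)): returned 'L6', offset=10
After 8 (seek(+0, CUR)): offset=10
After 9 (read(2)): returned 'V6', offset=12
After 10 (read(7)): returned 'YPS51IS', offset=19
After 11 (seek(+3, CUR)): offset=19
After 12 (seek(+5, CUR)): offset=19

Answer: G2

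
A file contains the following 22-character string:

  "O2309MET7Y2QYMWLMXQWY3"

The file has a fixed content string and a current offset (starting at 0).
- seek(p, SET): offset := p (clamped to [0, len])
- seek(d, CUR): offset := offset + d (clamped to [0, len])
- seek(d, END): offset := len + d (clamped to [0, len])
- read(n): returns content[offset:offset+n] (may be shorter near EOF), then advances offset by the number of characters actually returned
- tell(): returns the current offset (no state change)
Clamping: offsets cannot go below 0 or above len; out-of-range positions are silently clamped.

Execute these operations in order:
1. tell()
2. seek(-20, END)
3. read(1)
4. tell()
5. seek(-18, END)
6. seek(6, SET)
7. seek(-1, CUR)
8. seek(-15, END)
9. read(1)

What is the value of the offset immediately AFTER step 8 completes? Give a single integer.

After 1 (tell()): offset=0
After 2 (seek(-20, END)): offset=2
After 3 (read(1)): returned '3', offset=3
After 4 (tell()): offset=3
After 5 (seek(-18, END)): offset=4
After 6 (seek(6, SET)): offset=6
After 7 (seek(-1, CUR)): offset=5
After 8 (seek(-15, END)): offset=7

Answer: 7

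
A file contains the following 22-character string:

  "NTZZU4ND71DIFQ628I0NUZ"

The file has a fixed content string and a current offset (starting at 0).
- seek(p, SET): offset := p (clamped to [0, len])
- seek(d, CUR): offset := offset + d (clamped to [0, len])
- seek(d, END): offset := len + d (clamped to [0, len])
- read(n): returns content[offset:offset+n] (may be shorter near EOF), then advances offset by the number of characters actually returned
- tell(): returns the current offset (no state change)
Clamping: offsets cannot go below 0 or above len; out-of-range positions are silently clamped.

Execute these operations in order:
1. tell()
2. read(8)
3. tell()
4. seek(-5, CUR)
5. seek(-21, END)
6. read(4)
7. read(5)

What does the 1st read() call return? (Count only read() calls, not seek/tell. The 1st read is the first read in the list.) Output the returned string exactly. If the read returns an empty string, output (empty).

Answer: NTZZU4ND

Derivation:
After 1 (tell()): offset=0
After 2 (read(8)): returned 'NTZZU4ND', offset=8
After 3 (tell()): offset=8
After 4 (seek(-5, CUR)): offset=3
After 5 (seek(-21, END)): offset=1
After 6 (read(4)): returned 'TZZU', offset=5
After 7 (read(5)): returned '4ND71', offset=10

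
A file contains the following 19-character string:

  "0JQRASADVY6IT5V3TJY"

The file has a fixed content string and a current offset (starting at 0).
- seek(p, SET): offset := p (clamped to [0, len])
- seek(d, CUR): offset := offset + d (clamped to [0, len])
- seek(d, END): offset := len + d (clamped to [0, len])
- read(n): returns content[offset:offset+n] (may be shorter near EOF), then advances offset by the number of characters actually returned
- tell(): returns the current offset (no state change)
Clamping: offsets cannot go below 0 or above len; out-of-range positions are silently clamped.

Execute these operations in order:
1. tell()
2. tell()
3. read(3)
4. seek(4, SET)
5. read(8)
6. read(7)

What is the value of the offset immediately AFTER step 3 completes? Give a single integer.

After 1 (tell()): offset=0
After 2 (tell()): offset=0
After 3 (read(3)): returned '0JQ', offset=3

Answer: 3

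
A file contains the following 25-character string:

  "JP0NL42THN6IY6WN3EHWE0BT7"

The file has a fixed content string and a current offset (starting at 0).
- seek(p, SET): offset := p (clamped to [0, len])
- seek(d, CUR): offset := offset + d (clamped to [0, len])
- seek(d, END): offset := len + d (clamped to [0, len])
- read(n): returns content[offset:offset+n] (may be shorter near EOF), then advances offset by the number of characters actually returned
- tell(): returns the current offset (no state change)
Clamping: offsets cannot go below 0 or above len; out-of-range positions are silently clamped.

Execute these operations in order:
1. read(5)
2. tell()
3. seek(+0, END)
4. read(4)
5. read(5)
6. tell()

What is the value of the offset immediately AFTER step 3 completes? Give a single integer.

After 1 (read(5)): returned 'JP0NL', offset=5
After 2 (tell()): offset=5
After 3 (seek(+0, END)): offset=25

Answer: 25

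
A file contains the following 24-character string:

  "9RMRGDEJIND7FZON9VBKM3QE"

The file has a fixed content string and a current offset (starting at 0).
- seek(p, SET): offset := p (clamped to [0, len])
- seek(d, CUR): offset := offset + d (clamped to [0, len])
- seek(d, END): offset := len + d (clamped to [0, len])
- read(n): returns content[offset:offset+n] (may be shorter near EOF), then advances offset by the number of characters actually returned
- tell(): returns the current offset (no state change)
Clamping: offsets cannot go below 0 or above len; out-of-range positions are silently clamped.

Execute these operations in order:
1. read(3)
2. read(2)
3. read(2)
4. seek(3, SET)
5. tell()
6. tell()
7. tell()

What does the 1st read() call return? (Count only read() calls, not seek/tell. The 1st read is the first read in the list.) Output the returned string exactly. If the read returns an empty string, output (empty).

After 1 (read(3)): returned '9RM', offset=3
After 2 (read(2)): returned 'RG', offset=5
After 3 (read(2)): returned 'DE', offset=7
After 4 (seek(3, SET)): offset=3
After 5 (tell()): offset=3
After 6 (tell()): offset=3
After 7 (tell()): offset=3

Answer: 9RM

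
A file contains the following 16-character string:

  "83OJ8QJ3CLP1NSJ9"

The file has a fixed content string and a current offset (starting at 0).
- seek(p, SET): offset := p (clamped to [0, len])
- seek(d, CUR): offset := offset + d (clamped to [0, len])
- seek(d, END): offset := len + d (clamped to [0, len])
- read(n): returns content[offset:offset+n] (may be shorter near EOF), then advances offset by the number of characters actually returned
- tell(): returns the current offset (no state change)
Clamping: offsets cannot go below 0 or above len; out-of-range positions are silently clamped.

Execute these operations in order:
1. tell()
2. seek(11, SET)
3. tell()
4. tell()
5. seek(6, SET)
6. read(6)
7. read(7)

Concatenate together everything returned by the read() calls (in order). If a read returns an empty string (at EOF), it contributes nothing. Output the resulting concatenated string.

After 1 (tell()): offset=0
After 2 (seek(11, SET)): offset=11
After 3 (tell()): offset=11
After 4 (tell()): offset=11
After 5 (seek(6, SET)): offset=6
After 6 (read(6)): returned 'J3CLP1', offset=12
After 7 (read(7)): returned 'NSJ9', offset=16

Answer: J3CLP1NSJ9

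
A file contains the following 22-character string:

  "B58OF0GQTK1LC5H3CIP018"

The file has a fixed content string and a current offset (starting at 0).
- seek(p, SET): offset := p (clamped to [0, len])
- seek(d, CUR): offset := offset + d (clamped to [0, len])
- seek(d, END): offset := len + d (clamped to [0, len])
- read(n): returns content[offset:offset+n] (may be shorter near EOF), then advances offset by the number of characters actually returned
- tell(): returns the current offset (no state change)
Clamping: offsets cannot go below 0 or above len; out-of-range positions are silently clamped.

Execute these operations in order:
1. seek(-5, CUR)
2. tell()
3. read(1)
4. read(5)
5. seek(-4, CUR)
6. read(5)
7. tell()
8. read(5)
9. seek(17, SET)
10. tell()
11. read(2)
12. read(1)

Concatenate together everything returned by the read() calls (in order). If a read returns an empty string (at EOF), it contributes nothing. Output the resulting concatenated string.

Answer: B58OF08OF0GQTK1LIP0

Derivation:
After 1 (seek(-5, CUR)): offset=0
After 2 (tell()): offset=0
After 3 (read(1)): returned 'B', offset=1
After 4 (read(5)): returned '58OF0', offset=6
After 5 (seek(-4, CUR)): offset=2
After 6 (read(5)): returned '8OF0G', offset=7
After 7 (tell()): offset=7
After 8 (read(5)): returned 'QTK1L', offset=12
After 9 (seek(17, SET)): offset=17
After 10 (tell()): offset=17
After 11 (read(2)): returned 'IP', offset=19
After 12 (read(1)): returned '0', offset=20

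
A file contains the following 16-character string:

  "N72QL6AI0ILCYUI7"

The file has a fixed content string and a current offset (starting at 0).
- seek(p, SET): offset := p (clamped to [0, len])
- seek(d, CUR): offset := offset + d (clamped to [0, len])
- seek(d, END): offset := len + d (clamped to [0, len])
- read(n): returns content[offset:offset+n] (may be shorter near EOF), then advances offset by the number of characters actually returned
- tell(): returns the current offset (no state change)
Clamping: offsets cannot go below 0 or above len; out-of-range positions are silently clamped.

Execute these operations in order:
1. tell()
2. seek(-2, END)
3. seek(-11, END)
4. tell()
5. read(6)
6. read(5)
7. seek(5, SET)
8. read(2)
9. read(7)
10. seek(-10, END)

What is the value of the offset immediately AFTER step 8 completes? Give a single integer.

Answer: 7

Derivation:
After 1 (tell()): offset=0
After 2 (seek(-2, END)): offset=14
After 3 (seek(-11, END)): offset=5
After 4 (tell()): offset=5
After 5 (read(6)): returned '6AI0IL', offset=11
After 6 (read(5)): returned 'CYUI7', offset=16
After 7 (seek(5, SET)): offset=5
After 8 (read(2)): returned '6A', offset=7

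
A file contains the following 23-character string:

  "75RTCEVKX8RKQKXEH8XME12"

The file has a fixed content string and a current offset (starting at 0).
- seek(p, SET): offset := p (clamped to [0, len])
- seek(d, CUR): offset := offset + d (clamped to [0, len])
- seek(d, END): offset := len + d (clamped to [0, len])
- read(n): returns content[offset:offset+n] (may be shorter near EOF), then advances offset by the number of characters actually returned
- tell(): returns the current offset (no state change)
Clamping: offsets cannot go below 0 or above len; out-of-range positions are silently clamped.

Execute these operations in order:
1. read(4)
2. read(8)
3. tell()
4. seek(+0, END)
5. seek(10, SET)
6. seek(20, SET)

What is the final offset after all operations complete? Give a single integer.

After 1 (read(4)): returned '75RT', offset=4
After 2 (read(8)): returned 'CEVKX8RK', offset=12
After 3 (tell()): offset=12
After 4 (seek(+0, END)): offset=23
After 5 (seek(10, SET)): offset=10
After 6 (seek(20, SET)): offset=20

Answer: 20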